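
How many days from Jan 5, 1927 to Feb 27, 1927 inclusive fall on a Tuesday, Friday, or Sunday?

Jan 5, 1927 is a Wednesday.
The range spans 54 days (inclusive of both endpoints).
54 = 7 × 7 + 5, so there are 7 full weeks plus 5 extra days.
Each full week contributes 3 days from the set (Tue, Fri, Sun): 7 × 3 = 21.
The 5 extra days are Wednesday, Thursday, Friday, Saturday, Sunday — 2 of them qualify.
Total: 21 + 2 = 23.

23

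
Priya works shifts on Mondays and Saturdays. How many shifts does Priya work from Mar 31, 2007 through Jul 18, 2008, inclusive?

Mar 31, 2007 is a Saturday.
That's 476 days from start to end, counting both.
476 = 7 × 68, so the span is exactly 68 full weeks.
Each full week contributes 2 days from the set (Mon, Sat): 68 × 2 = 136.

136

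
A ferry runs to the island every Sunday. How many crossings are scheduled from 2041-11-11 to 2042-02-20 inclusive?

2041-11-11 is a Monday.
The range spans 102 days (inclusive of both endpoints).
102 = 7 × 14 + 4, so there are 14 full weeks plus 4 extra days.
Each full week contributes one Sunday: 14 so far.
The 4 extra days are Mon, Tue, Wed, Thu — none qualify.
Total: 14 + 0 = 14.

14 Sundays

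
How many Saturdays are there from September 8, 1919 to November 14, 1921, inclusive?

September 8, 1919 is a Monday.
That's 799 days from start to end, counting both.
799 = 7 × 114 + 1, so there are 114 full weeks plus 1 extra day.
Each full week contributes one Saturday: 114 so far.
The 1 extra day is Monday — none qualify.
Total: 114 + 0 = 114.

114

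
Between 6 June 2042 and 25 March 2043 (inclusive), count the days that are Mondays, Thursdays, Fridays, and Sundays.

167

6 June 2042 is a Friday.
The range spans 293 days (inclusive of both endpoints).
293 = 7 × 41 + 6, so there are 41 full weeks plus 6 extra days.
Each full week contributes 4 days from the set (Mon, Thu, Fri, Sun): 41 × 4 = 164.
The 6 extra days are Fri, Sat, Sun, Mon, Tue, Wed — 3 of them qualify.
Total: 164 + 3 = 167.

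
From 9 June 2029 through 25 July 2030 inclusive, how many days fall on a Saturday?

59

9 June 2029 is a Saturday.
From 9 June 2029 to 25 July 2030 is 412 days inclusive.
412 = 7 × 58 + 6, so there are 58 full weeks plus 6 extra days.
Each full week contributes one Saturday: 58 so far.
The 6 extra days are Sat, Sun, Mon, Tue, Wed, Thu — 1 of them qualifies.
Total: 58 + 1 = 59.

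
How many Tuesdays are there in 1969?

52

1 January 1969 is a Wednesday.
That's 365 days from start to end, counting both.
365 = 7 × 52 + 1, so there are 52 full weeks plus 1 extra day.
Each full week contributes one Tuesday: 52 so far.
The 1 extra day is Wednesday — none qualify.
Total: 52 + 0 = 52.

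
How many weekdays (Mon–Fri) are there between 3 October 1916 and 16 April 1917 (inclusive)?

140 weekdays

3 October 1916 is a Tuesday.
From 3 October 1916 to 16 April 1917 is 196 days inclusive.
196 = 7 × 28, so the span is exactly 28 full weeks.
Each full week contributes 5 weekdays (Mon–Fri): 28 × 5 = 140.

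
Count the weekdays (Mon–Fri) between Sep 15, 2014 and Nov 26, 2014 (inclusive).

Sep 15, 2014 is a Monday.
From Sep 15, 2014 to Nov 26, 2014 is 73 days inclusive.
73 = 7 × 10 + 3, so there are 10 full weeks plus 3 extra days.
Each full week contributes 5 weekdays (Mon–Fri): 10 × 5 = 50.
The 3 extra days are Mon, Tue, Wed — 3 of them qualify.
Total: 50 + 3 = 53.

53 weekdays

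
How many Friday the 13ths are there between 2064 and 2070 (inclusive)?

12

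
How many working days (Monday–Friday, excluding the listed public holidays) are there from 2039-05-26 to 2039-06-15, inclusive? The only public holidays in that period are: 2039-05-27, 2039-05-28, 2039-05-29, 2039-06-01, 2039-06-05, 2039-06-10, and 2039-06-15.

2039-05-26 is a Thursday.
From 2039-05-26 to 2039-06-15 is 21 days inclusive.
21 = 7 × 3, so the span is exactly 3 full weeks.
Each full week contributes 5 weekdays (Mon–Fri): 3 × 5 = 15.
Total: 15.
Holidays: 2039-05-27 (Fri); 2039-05-28 (Sat); 2039-05-29 (Sun); 2039-06-01 (Wed); 2039-06-05 (Sun); 2039-06-10 (Fri); 2039-06-15 (Wed).
4 of the 7 holidays fall on weekdays; the rest are weekends and were already excluded.
Business days: 15 − 4 = 11.

11 working days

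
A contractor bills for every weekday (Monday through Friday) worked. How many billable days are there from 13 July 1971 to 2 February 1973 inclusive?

409 weekdays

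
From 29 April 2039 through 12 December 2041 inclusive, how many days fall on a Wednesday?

137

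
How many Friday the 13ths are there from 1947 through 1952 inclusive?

Friday-the-13ths by year:
1947: Jun
1948: Feb, Aug
1949: May
1950: Jan, Oct
1951: Apr, Jul
1952: Jun

9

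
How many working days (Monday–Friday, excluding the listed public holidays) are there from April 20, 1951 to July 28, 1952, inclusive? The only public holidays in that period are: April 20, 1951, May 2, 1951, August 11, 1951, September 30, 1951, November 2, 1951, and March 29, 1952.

329

April 20, 1951 is a Friday.
The range spans 466 days (inclusive of both endpoints).
466 = 7 × 66 + 4, so there are 66 full weeks plus 4 extra days.
Each full week contributes 5 weekdays (Mon–Fri): 66 × 5 = 330.
The 4 extra days are Fri, Sat, Sun, Mon — 2 of them qualify.
Total: 330 + 2 = 332.
Holidays: April 20, 1951 (Fri); May 2, 1951 (Wed); August 11, 1951 (Sat); September 30, 1951 (Sun); November 2, 1951 (Fri); March 29, 1952 (Sat).
3 of the 6 holidays fall on weekdays; the rest are weekends and were already excluded.
Business days: 332 − 3 = 329.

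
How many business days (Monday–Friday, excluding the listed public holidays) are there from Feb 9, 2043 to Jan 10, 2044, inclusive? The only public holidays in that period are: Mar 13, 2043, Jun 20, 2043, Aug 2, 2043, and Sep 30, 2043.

238

Feb 9, 2043 is a Monday.
That's 336 days from start to end, counting both.
336 = 7 × 48, so the span is exactly 48 full weeks.
Each full week contributes 5 weekdays (Mon–Fri): 48 × 5 = 240.
Holidays: Mar 13, 2043 (Fri); Jun 20, 2043 (Sat); Aug 2, 2043 (Sun); Sep 30, 2043 (Wed).
2 of the 4 holidays fall on weekdays; the rest are weekends and were already excluded.
Business days: 240 − 2 = 238.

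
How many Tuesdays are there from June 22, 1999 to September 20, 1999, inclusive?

June 22, 1999 is a Tuesday.
The range spans 91 days (inclusive of both endpoints).
91 = 7 × 13, so the span is exactly 13 full weeks.
Each full week contributes one Tuesday: 13 so far.
Total: 13.

13 Tuesdays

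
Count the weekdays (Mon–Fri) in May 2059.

22

2059-05-01 is a Thursday.
That's 31 days from start to end, counting both.
31 = 7 × 4 + 3, so there are 4 full weeks plus 3 extra days.
Each full week contributes 5 weekdays (Mon–Fri): 4 × 5 = 20.
The 3 extra days are Thursday, Friday, Saturday — 2 of them qualify.
Total: 20 + 2 = 22.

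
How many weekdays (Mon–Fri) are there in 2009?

Jan 1, 2009 is a Thursday.
The range spans 365 days (inclusive of both endpoints).
365 = 7 × 52 + 1, so there are 52 full weeks plus 1 extra day.
Each full week contributes 5 weekdays (Mon–Fri): 52 × 5 = 260.
The 1 extra day is Thursday — 1 of them qualifies.
Total: 260 + 1 = 261.

261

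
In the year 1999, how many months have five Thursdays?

4

A month has five Thursdays exactly when Thursday falls within its first (length − 28) days.
Jan: 31 days, starts Fri → 5 of Fri, Sat, Sun
Feb: 28 days, starts Mon → 5 of (none)
Mar: 31 days, starts Mon → 5 of Mon, Tue, Wed
Apr: 30 days, starts Thu → 5 of Thu, Fri ✓
May: 31 days, starts Sat → 5 of Sat, Sun, Mon
Jun: 30 days, starts Tue → 5 of Tue, Wed
Jul: 31 days, starts Thu → 5 of Thu, Fri, Sat ✓
Aug: 31 days, starts Sun → 5 of Sun, Mon, Tue
Sep: 30 days, starts Wed → 5 of Wed, Thu ✓
Oct: 31 days, starts Fri → 5 of Fri, Sat, Sun
Nov: 30 days, starts Mon → 5 of Mon, Tue
Dec: 31 days, starts Wed → 5 of Wed, Thu, Fri ✓
Months with five Thursdays: Apr, Jul, Sep, Dec.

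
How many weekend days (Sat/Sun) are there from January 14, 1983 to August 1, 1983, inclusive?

January 14, 1983 is a Friday.
The range spans 200 days (inclusive of both endpoints).
200 = 7 × 28 + 4, so there are 28 full weeks plus 4 extra days.
Each full week contributes 2 weekend days (Sat, Sun): 28 × 2 = 56.
The 4 extra days are Friday, Saturday, Sunday, Monday — 2 of them qualify.
Total: 56 + 2 = 58.

58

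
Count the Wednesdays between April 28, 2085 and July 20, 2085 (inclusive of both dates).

12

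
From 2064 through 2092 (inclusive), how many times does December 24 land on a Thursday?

Day of week of December 24 in each year:
2064: Wed, 2065: Thu ✓, 2066: Fri, 2067: Sat, 2068: Mon, 2069: Tue, 2070: Wed, 2071: Thu ✓, 2072: Sat, 2073: Sun, 2074: Mon, 2075: Tue, 2076: Thu ✓, 2077: Fri, 2078: Sat, 2079: Sun, 2080: Tue, 2081: Wed, 2082: Thu ✓, 2083: Fri, 2084: Sun, 2085: Mon, 2086: Tue, 2087: Wed, 2088: Fri, 2089: Sat, 2090: Sun, 2091: Mon, 2092: Wed
Thursdays: 2065, 2071, 2076, 2082.

4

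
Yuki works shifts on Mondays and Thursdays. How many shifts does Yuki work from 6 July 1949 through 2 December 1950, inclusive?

6 July 1949 is a Wednesday.
From 6 July 1949 to 2 December 1950 is 515 days inclusive.
515 = 7 × 73 + 4, so there are 73 full weeks plus 4 extra days.
Each full week contributes 2 days from the set (Mon, Thu): 73 × 2 = 146.
The 4 extra days are Wed, Thu, Fri, Sat — 1 of them qualifies.
Total: 146 + 1 = 147.

147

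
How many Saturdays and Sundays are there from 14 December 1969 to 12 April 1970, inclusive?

35

14 December 1969 is a Sunday.
The range spans 120 days (inclusive of both endpoints).
120 = 7 × 17 + 1, so there are 17 full weeks plus 1 extra day.
Each full week contributes 2 weekend days (Sat, Sun): 17 × 2 = 34.
The 1 extra day is Sunday — 1 of them qualifies.
Total: 34 + 1 = 35.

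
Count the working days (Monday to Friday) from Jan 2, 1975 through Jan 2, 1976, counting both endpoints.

Jan 2, 1975 is a Thursday.
That's 366 days from start to end, counting both.
366 = 7 × 52 + 2, so there are 52 full weeks plus 2 extra days.
Each full week contributes 5 weekdays (Mon–Fri): 52 × 5 = 260.
The 2 extra days are Thursday, Friday — 2 of them qualify.
Total: 260 + 2 = 262.

262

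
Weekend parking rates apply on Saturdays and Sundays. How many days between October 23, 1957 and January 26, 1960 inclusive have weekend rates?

October 23, 1957 is a Wednesday.
The range spans 826 days (inclusive of both endpoints).
826 = 7 × 118, so the span is exactly 118 full weeks.
Each full week contributes 2 weekend days (Sat, Sun): 118 × 2 = 236.
Total: 236.

236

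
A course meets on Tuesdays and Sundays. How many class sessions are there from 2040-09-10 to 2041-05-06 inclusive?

68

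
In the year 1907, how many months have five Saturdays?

4

A month has five Saturdays exactly when Saturday falls within its first (length − 28) days.
Jan: 31 days, starts Tue → 5 of Tue, Wed, Thu
Feb: 28 days, starts Fri → 5 of (none)
Mar: 31 days, starts Fri → 5 of Fri, Sat, Sun ✓
Apr: 30 days, starts Mon → 5 of Mon, Tue
May: 31 days, starts Wed → 5 of Wed, Thu, Fri
Jun: 30 days, starts Sat → 5 of Sat, Sun ✓
Jul: 31 days, starts Mon → 5 of Mon, Tue, Wed
Aug: 31 days, starts Thu → 5 of Thu, Fri, Sat ✓
Sep: 30 days, starts Sun → 5 of Sun, Mon
Oct: 31 days, starts Tue → 5 of Tue, Wed, Thu
Nov: 30 days, starts Fri → 5 of Fri, Sat ✓
Dec: 31 days, starts Sun → 5 of Sun, Mon, Tue
Months with five Saturdays: Mar, Jun, Aug, Nov.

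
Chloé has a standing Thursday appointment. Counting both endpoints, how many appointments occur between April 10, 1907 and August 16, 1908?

April 10, 1907 is a Wednesday.
From April 10, 1907 to August 16, 1908 is 495 days inclusive.
495 = 7 × 70 + 5, so there are 70 full weeks plus 5 extra days.
Each full week contributes one Thursday: 70 so far.
The 5 extra days are Wednesday, Thursday, Friday, Saturday, Sunday — 1 of them qualifies.
Total: 70 + 1 = 71.

71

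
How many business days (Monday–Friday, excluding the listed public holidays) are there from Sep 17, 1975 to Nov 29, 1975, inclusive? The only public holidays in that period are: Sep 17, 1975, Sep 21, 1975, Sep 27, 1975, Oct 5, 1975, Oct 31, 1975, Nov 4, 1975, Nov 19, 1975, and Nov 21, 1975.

48 business days

Sep 17, 1975 is a Wednesday.
The range spans 74 days (inclusive of both endpoints).
74 = 7 × 10 + 4, so there are 10 full weeks plus 4 extra days.
Each full week contributes 5 weekdays (Mon–Fri): 10 × 5 = 50.
The 4 extra days are Wed, Thu, Fri, Sat — 3 of them qualify.
Total: 50 + 3 = 53.
Holidays: Sep 17, 1975 (Wed); Sep 21, 1975 (Sun); Sep 27, 1975 (Sat); Oct 5, 1975 (Sun); Oct 31, 1975 (Fri); Nov 4, 1975 (Tue); Nov 19, 1975 (Wed); Nov 21, 1975 (Fri).
5 of the 8 holidays fall on weekdays; the rest are weekends and were already excluded.
Business days: 53 − 5 = 48.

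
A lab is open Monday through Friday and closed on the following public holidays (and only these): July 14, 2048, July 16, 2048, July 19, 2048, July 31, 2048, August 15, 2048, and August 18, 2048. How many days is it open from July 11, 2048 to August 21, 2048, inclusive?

July 11, 2048 is a Saturday.
The range spans 42 days (inclusive of both endpoints).
42 = 7 × 6, so the span is exactly 6 full weeks.
Each full week contributes 5 weekdays (Mon–Fri): 6 × 5 = 30.
Total: 30.
Holidays: July 14, 2048 (Tue); July 16, 2048 (Thu); July 19, 2048 (Sun); July 31, 2048 (Fri); August 15, 2048 (Sat); August 18, 2048 (Tue).
4 of the 6 holidays fall on weekdays; the rest are weekends and were already excluded.
Business days: 30 − 4 = 26.

26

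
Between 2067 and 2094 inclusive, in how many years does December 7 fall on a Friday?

Day of week of December 7 in each year:
2067: Wed, 2068: Fri ✓, 2069: Sat, 2070: Sun, 2071: Mon, 2072: Wed, 2073: Thu, 2074: Fri ✓, 2075: Sat, 2076: Mon, 2077: Tue, 2078: Wed, 2079: Thu, 2080: Sat, 2081: Sun, 2082: Mon, 2083: Tue, 2084: Thu, 2085: Fri ✓, 2086: Sat, 2087: Sun, 2088: Tue, 2089: Wed, 2090: Thu, 2091: Fri ✓, 2092: Sun, 2093: Mon, 2094: Tue
Fridays: 2068, 2074, 2085, 2091.

4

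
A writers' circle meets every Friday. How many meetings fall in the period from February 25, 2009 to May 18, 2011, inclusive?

116

February 25, 2009 is a Wednesday.
The range spans 813 days (inclusive of both endpoints).
813 = 7 × 116 + 1, so there are 116 full weeks plus 1 extra day.
Each full week contributes one Friday: 116 so far.
The 1 extra day is Wed — none qualify.
Total: 116 + 0 = 116.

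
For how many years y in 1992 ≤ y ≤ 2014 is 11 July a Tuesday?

Day of week of July 11 in each year:
1992: Sat, 1993: Sun, 1994: Mon, 1995: Tue ✓, 1996: Thu, 1997: Fri, 1998: Sat, 1999: Sun, 2000: Tue ✓, 2001: Wed, 2002: Thu, 2003: Fri, 2004: Sun, 2005: Mon, 2006: Tue ✓, 2007: Wed, 2008: Fri, 2009: Sat, 2010: Sun, 2011: Mon, 2012: Wed, 2013: Thu, 2014: Fri
Tuesdays: 1995, 2000, 2006.

3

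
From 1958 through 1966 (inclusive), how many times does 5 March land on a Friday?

Day of week of March 5 in each year:
1958: Wed, 1959: Thu, 1960: Sat, 1961: Sun, 1962: Mon, 1963: Tue, 1964: Thu, 1965: Fri ✓, 1966: Sat
Fridays: 1965.

1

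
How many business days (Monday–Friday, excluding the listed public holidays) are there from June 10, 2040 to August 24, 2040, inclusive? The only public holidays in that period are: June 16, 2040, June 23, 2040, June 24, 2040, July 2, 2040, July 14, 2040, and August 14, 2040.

June 10, 2040 is a Sunday.
From June 10, 2040 to August 24, 2040 is 76 days inclusive.
76 = 7 × 10 + 6, so there are 10 full weeks plus 6 extra days.
Each full week contributes 5 weekdays (Mon–Fri): 10 × 5 = 50.
The 6 extra days are Sunday, Monday, Tuesday, Wednesday, Thursday, Friday — 5 of them qualify.
Total: 50 + 5 = 55.
Holidays: June 16, 2040 (Sat); June 23, 2040 (Sat); June 24, 2040 (Sun); July 2, 2040 (Mon); July 14, 2040 (Sat); August 14, 2040 (Tue).
2 of the 6 holidays fall on weekdays; the rest are weekends and were already excluded.
Business days: 55 − 2 = 53.

53 business days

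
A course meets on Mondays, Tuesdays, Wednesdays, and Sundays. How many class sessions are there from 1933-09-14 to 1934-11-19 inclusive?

1933-09-14 is a Thursday.
The range spans 432 days (inclusive of both endpoints).
432 = 7 × 61 + 5, so there are 61 full weeks plus 5 extra days.
Each full week contributes 4 days from the set (Mon, Tue, Wed, Sun): 61 × 4 = 244.
The 5 extra days are Thu, Fri, Sat, Sun, Mon — 2 of them qualify.
Total: 244 + 2 = 246.

246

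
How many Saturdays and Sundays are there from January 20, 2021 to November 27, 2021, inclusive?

January 20, 2021 is a Wednesday.
That's 312 days from start to end, counting both.
312 = 7 × 44 + 4, so there are 44 full weeks plus 4 extra days.
Each full week contributes 2 weekend days (Sat, Sun): 44 × 2 = 88.
The 4 extra days are Wed, Thu, Fri, Sat — 1 of them qualifies.
Total: 88 + 1 = 89.

89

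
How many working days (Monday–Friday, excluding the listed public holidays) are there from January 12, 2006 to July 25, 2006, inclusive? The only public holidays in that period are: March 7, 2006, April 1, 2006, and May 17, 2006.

137

January 12, 2006 is a Thursday.
The range spans 195 days (inclusive of both endpoints).
195 = 7 × 27 + 6, so there are 27 full weeks plus 6 extra days.
Each full week contributes 5 weekdays (Mon–Fri): 27 × 5 = 135.
The 6 extra days are Thu, Fri, Sat, Sun, Mon, Tue — 4 of them qualify.
Total: 135 + 4 = 139.
Holidays: March 7, 2006 (Tue); April 1, 2006 (Sat); May 17, 2006 (Wed).
2 of the 3 holidays fall on weekdays; the rest are weekends and were already excluded.
Business days: 139 − 2 = 137.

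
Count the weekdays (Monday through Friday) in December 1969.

23

Dec 1, 1969 is a Monday.
That's 31 days from start to end, counting both.
31 = 7 × 4 + 3, so there are 4 full weeks plus 3 extra days.
Each full week contributes 5 weekdays (Mon–Fri): 4 × 5 = 20.
The 3 extra days are Monday, Tuesday, Wednesday — 3 of them qualify.
Total: 20 + 3 = 23.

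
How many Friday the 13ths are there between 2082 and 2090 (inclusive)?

15

Friday-the-13ths by year:
2082: Feb, Mar, Nov
2083: Aug
2084: Oct
2085: Apr, Jul
2086: Sep, Dec
2087: Jun
2088: Feb, Aug
2089: May
2090: Jan, Oct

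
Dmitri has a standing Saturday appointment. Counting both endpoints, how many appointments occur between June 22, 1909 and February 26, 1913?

June 22, 1909 is a Tuesday.
From June 22, 1909 to February 26, 1913 is 1346 days inclusive.
1346 = 7 × 192 + 2, so there are 192 full weeks plus 2 extra days.
Each full week contributes one Saturday: 192 so far.
The 2 extra days are Tue, Wed — none qualify.
Total: 192 + 0 = 192.

192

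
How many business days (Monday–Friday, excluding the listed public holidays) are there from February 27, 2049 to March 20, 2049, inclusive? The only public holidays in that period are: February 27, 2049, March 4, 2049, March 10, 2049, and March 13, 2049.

February 27, 2049 is a Saturday.
From February 27, 2049 to March 20, 2049 is 22 days inclusive.
22 = 7 × 3 + 1, so there are 3 full weeks plus 1 extra day.
Each full week contributes 5 weekdays (Mon–Fri): 3 × 5 = 15.
The 1 extra day is Sat — none qualify.
Total: 15 + 0 = 15.
Holidays: February 27, 2049 (Sat); March 4, 2049 (Thu); March 10, 2049 (Wed); March 13, 2049 (Sat).
2 of the 4 holidays fall on weekdays; the rest are weekends and were already excluded.
Business days: 15 − 2 = 13.

13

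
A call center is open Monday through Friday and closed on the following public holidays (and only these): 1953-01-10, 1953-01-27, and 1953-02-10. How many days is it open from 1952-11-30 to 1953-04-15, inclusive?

1952-11-30 is a Sunday.
From 1952-11-30 to 1953-04-15 is 137 days inclusive.
137 = 7 × 19 + 4, so there are 19 full weeks plus 4 extra days.
Each full week contributes 5 weekdays (Mon–Fri): 19 × 5 = 95.
The 4 extra days are Sunday, Monday, Tuesday, Wednesday — 3 of them qualify.
Total: 95 + 3 = 98.
Holidays: 1953-01-10 (Sat); 1953-01-27 (Tue); 1953-02-10 (Tue).
2 of the 3 holidays fall on weekdays; the rest are weekends and were already excluded.
Business days: 98 − 2 = 96.

96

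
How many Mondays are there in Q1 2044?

1 January 2044 is a Friday.
That's 91 days from start to end, counting both.
91 = 7 × 13, so the span is exactly 13 full weeks.
Each full week contributes one Monday: 13 so far.

13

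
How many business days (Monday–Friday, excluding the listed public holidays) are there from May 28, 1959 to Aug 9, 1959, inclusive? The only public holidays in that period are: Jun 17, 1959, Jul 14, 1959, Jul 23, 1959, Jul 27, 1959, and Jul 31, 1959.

May 28, 1959 is a Thursday.
From May 28, 1959 to Aug 9, 1959 is 74 days inclusive.
74 = 7 × 10 + 4, so there are 10 full weeks plus 4 extra days.
Each full week contributes 5 weekdays (Mon–Fri): 10 × 5 = 50.
The 4 extra days are Thu, Fri, Sat, Sun — 2 of them qualify.
Total: 50 + 2 = 52.
Holidays: Jun 17, 1959 (Wed); Jul 14, 1959 (Tue); Jul 23, 1959 (Thu); Jul 27, 1959 (Mon); Jul 31, 1959 (Fri).
All 5 holidays fall on weekdays, so subtract 5.
Business days: 52 − 5 = 47.

47 business days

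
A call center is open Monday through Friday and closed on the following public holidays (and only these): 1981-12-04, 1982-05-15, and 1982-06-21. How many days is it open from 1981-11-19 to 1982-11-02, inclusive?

247 working days

1981-11-19 is a Thursday.
From 1981-11-19 to 1982-11-02 is 349 days inclusive.
349 = 7 × 49 + 6, so there are 49 full weeks plus 6 extra days.
Each full week contributes 5 weekdays (Mon–Fri): 49 × 5 = 245.
The 6 extra days are Thursday, Friday, Saturday, Sunday, Monday, Tuesday — 4 of them qualify.
Total: 245 + 4 = 249.
Holidays: 1981-12-04 (Fri); 1982-05-15 (Sat); 1982-06-21 (Mon).
2 of the 3 holidays fall on weekdays; the rest are weekends and were already excluded.
Business days: 249 − 2 = 247.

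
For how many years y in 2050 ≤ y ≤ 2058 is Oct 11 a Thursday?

1

Day of week of October 11 in each year:
2050: Tue, 2051: Wed, 2052: Fri, 2053: Sat, 2054: Sun, 2055: Mon, 2056: Wed, 2057: Thu ✓, 2058: Fri
Thursdays: 2057.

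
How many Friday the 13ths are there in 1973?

The 13th falls on a Friday when the month's 13th has weekday Fri.
Jan 13 is Sat; Feb 13 is Tue; Mar 13 is Tue; Apr 13 is Fri ✓; May 13 is Sun; Jun 13 is Wed; Jul 13 is Fri ✓; Aug 13 is Mon; Sep 13 is Thu; Oct 13 is Sat; Nov 13 is Tue; Dec 13 is Thu.
Friday the 13ths: Apr, Jul.

2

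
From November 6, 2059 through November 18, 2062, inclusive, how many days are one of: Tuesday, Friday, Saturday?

476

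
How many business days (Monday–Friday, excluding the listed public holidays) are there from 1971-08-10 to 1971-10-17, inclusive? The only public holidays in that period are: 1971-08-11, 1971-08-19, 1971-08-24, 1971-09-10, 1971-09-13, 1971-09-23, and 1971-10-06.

42 business days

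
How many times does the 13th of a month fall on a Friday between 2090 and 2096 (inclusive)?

Friday-the-13ths by year:
2090: Jan, Oct
2091: Apr, Jul
2092: Jun
2093: Feb, Mar, Nov
2094: Aug
2095: May
2096: Jan, Apr, Jul

13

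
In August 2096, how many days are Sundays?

4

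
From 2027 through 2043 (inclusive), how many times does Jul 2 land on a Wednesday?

3

Day of week of July 2 in each year:
2027: Fri, 2028: Sun, 2029: Mon, 2030: Tue, 2031: Wed ✓, 2032: Fri, 2033: Sat, 2034: Sun, 2035: Mon, 2036: Wed ✓, 2037: Thu, 2038: Fri, 2039: Sat, 2040: Mon, 2041: Tue, 2042: Wed ✓, 2043: Thu
Wednesdays: 2031, 2036, 2042.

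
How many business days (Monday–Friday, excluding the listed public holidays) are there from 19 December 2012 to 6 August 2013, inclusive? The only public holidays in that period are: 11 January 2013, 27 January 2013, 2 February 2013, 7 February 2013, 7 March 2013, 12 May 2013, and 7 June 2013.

19 December 2012 is a Wednesday.
That's 231 days from start to end, counting both.
231 = 7 × 33, so the span is exactly 33 full weeks.
Each full week contributes 5 weekdays (Mon–Fri): 33 × 5 = 165.
Holidays: 11 January 2013 (Fri); 27 January 2013 (Sun); 2 February 2013 (Sat); 7 February 2013 (Thu); 7 March 2013 (Thu); 12 May 2013 (Sun); 7 June 2013 (Fri).
4 of the 7 holidays fall on weekdays; the rest are weekends and were already excluded.
Business days: 165 − 4 = 161.

161 business days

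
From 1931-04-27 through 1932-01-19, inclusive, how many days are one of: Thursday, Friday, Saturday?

1931-04-27 is a Monday.
That's 268 days from start to end, counting both.
268 = 7 × 38 + 2, so there are 38 full weeks plus 2 extra days.
Each full week contributes 3 days from the set (Thu, Fri, Sat): 38 × 3 = 114.
The 2 extra days are Mon, Tue — none qualify.
Total: 114 + 0 = 114.

114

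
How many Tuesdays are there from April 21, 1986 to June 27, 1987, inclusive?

62 Tuesdays

April 21, 1986 is a Monday.
The range spans 433 days (inclusive of both endpoints).
433 = 7 × 61 + 6, so there are 61 full weeks plus 6 extra days.
Each full week contributes one Tuesday: 61 so far.
The 6 extra days are Monday, Tuesday, Wednesday, Thursday, Friday, Saturday — 1 of them qualifies.
Total: 61 + 1 = 62.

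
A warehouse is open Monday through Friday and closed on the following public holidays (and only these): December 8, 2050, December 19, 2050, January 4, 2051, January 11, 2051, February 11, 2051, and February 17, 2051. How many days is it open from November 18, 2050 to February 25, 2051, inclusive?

November 18, 2050 is a Friday.
That's 100 days from start to end, counting both.
100 = 7 × 14 + 2, so there are 14 full weeks plus 2 extra days.
Each full week contributes 5 weekdays (Mon–Fri): 14 × 5 = 70.
The 2 extra days are Fri, Sat — 1 of them qualifies.
Total: 70 + 1 = 71.
Holidays: December 8, 2050 (Thu); December 19, 2050 (Mon); January 4, 2051 (Wed); January 11, 2051 (Wed); February 11, 2051 (Sat); February 17, 2051 (Fri).
5 of the 6 holidays fall on weekdays; the rest are weekends and were already excluded.
Business days: 71 − 5 = 66.

66 working days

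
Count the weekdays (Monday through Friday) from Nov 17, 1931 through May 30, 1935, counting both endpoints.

923 weekdays

Nov 17, 1931 is a Tuesday.
The range spans 1291 days (inclusive of both endpoints).
1291 = 7 × 184 + 3, so there are 184 full weeks plus 3 extra days.
Each full week contributes 5 weekdays (Mon–Fri): 184 × 5 = 920.
The 3 extra days are Tue, Wed, Thu — 3 of them qualify.
Total: 920 + 3 = 923.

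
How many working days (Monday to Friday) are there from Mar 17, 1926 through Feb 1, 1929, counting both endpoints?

753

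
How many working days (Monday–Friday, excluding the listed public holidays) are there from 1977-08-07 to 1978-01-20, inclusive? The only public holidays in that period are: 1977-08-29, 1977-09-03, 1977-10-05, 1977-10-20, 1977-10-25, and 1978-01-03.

115

1977-08-07 is a Sunday.
From 1977-08-07 to 1978-01-20 is 167 days inclusive.
167 = 7 × 23 + 6, so there are 23 full weeks plus 6 extra days.
Each full week contributes 5 weekdays (Mon–Fri): 23 × 5 = 115.
The 6 extra days are Sun, Mon, Tue, Wed, Thu, Fri — 5 of them qualify.
Total: 115 + 5 = 120.
Holidays: 1977-08-29 (Mon); 1977-09-03 (Sat); 1977-10-05 (Wed); 1977-10-20 (Thu); 1977-10-25 (Tue); 1978-01-03 (Tue).
5 of the 6 holidays fall on weekdays; the rest are weekends and were already excluded.
Business days: 120 − 5 = 115.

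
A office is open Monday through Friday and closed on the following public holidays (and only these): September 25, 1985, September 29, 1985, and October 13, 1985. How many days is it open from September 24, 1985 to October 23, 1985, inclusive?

21

September 24, 1985 is a Tuesday.
That's 30 days from start to end, counting both.
30 = 7 × 4 + 2, so there are 4 full weeks plus 2 extra days.
Each full week contributes 5 weekdays (Mon–Fri): 4 × 5 = 20.
The 2 extra days are Tuesday, Wednesday — 2 of them qualify.
Total: 20 + 2 = 22.
Holidays: September 25, 1985 (Wed); September 29, 1985 (Sun); October 13, 1985 (Sun).
1 of the 3 holidays fall on weekdays; the rest are weekends and were already excluded.
Business days: 22 − 1 = 21.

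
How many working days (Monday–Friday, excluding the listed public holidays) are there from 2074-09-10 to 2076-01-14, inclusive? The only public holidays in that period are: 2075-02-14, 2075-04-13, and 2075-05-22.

350 working days

2074-09-10 is a Monday.
That's 492 days from start to end, counting both.
492 = 7 × 70 + 2, so there are 70 full weeks plus 2 extra days.
Each full week contributes 5 weekdays (Mon–Fri): 70 × 5 = 350.
The 2 extra days are Monday, Tuesday — 2 of them qualify.
Total: 350 + 2 = 352.
Holidays: 2075-02-14 (Thu); 2075-04-13 (Sat); 2075-05-22 (Wed).
2 of the 3 holidays fall on weekdays; the rest are weekends and were already excluded.
Business days: 352 − 2 = 350.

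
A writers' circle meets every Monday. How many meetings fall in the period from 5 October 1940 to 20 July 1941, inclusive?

41 Mondays

5 October 1940 is a Saturday.
The range spans 289 days (inclusive of both endpoints).
289 = 7 × 41 + 2, so there are 41 full weeks plus 2 extra days.
Each full week contributes one Monday: 41 so far.
The 2 extra days are Sat, Sun — none qualify.
Total: 41 + 0 = 41.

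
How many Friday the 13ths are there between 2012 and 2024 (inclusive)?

Friday-the-13ths by year:
2012: Jan, Apr, Jul
2013: Sep, Dec
2014: Jun
2015: Feb, Mar, Nov
2016: May
2017: Jan, Oct
2018: Apr, Jul
2019: Sep, Dec
2020: Mar, Nov
2021: Aug
2022: May
2023: Jan, Oct
2024: Sep, Dec

24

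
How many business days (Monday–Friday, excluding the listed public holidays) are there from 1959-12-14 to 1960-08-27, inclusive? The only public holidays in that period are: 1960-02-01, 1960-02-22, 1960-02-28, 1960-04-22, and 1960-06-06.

1959-12-14 is a Monday.
The range spans 258 days (inclusive of both endpoints).
258 = 7 × 36 + 6, so there are 36 full weeks plus 6 extra days.
Each full week contributes 5 weekdays (Mon–Fri): 36 × 5 = 180.
The 6 extra days are Mon, Tue, Wed, Thu, Fri, Sat — 5 of them qualify.
Total: 180 + 5 = 185.
Holidays: 1960-02-01 (Mon); 1960-02-22 (Mon); 1960-02-28 (Sun); 1960-04-22 (Fri); 1960-06-06 (Mon).
4 of the 5 holidays fall on weekdays; the rest are weekends and were already excluded.
Business days: 185 − 4 = 181.

181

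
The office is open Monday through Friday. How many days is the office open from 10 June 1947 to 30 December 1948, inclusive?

10 June 1947 is a Tuesday.
From 10 June 1947 to 30 December 1948 is 570 days inclusive.
570 = 7 × 81 + 3, so there are 81 full weeks plus 3 extra days.
Each full week contributes 5 weekdays (Mon–Fri): 81 × 5 = 405.
The 3 extra days are Tuesday, Wednesday, Thursday — 3 of them qualify.
Total: 405 + 3 = 408.

408 weekdays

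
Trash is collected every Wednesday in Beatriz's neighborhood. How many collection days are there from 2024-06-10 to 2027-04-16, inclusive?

2024-06-10 is a Monday.
That's 1041 days from start to end, counting both.
1041 = 7 × 148 + 5, so there are 148 full weeks plus 5 extra days.
Each full week contributes one Wednesday: 148 so far.
The 5 extra days are Monday, Tuesday, Wednesday, Thursday, Friday — 1 of them qualifies.
Total: 148 + 1 = 149.

149 Wednesdays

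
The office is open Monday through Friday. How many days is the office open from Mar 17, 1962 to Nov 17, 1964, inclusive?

697

Mar 17, 1962 is a Saturday.
From Mar 17, 1962 to Nov 17, 1964 is 977 days inclusive.
977 = 7 × 139 + 4, so there are 139 full weeks plus 4 extra days.
Each full week contributes 5 weekdays (Mon–Fri): 139 × 5 = 695.
The 4 extra days are Saturday, Sunday, Monday, Tuesday — 2 of them qualify.
Total: 695 + 2 = 697.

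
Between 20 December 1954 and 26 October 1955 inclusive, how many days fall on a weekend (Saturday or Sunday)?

88

20 December 1954 is a Monday.
The range spans 311 days (inclusive of both endpoints).
311 = 7 × 44 + 3, so there are 44 full weeks plus 3 extra days.
Each full week contributes 2 weekend days (Sat, Sun): 44 × 2 = 88.
The 3 extra days are Mon, Tue, Wed — none qualify.
Total: 88 + 0 = 88.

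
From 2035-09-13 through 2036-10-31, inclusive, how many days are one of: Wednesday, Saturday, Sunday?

177

2035-09-13 is a Thursday.
From 2035-09-13 to 2036-10-31 is 415 days inclusive.
415 = 7 × 59 + 2, so there are 59 full weeks plus 2 extra days.
Each full week contributes 3 days from the set (Wed, Sat, Sun): 59 × 3 = 177.
The 2 extra days are Thu, Fri — none qualify.
Total: 177 + 0 = 177.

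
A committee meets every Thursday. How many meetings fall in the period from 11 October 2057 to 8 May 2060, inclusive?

135

11 October 2057 is a Thursday.
From 11 October 2057 to 8 May 2060 is 941 days inclusive.
941 = 7 × 134 + 3, so there are 134 full weeks plus 3 extra days.
Each full week contributes one Thursday: 134 so far.
The 3 extra days are Thu, Fri, Sat — 1 of them qualifies.
Total: 134 + 1 = 135.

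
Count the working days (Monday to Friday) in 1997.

261 weekdays

1997-01-01 is a Wednesday.
That's 365 days from start to end, counting both.
365 = 7 × 52 + 1, so there are 52 full weeks plus 1 extra day.
Each full week contributes 5 weekdays (Mon–Fri): 52 × 5 = 260.
The 1 extra day is Wednesday — 1 of them qualifies.
Total: 260 + 1 = 261.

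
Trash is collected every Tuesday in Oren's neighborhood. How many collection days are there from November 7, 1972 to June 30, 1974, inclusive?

86

November 7, 1972 is a Tuesday.
The range spans 601 days (inclusive of both endpoints).
601 = 7 × 85 + 6, so there are 85 full weeks plus 6 extra days.
Each full week contributes one Tuesday: 85 so far.
The 6 extra days are Tuesday, Wednesday, Thursday, Friday, Saturday, Sunday — 1 of them qualifies.
Total: 85 + 1 = 86.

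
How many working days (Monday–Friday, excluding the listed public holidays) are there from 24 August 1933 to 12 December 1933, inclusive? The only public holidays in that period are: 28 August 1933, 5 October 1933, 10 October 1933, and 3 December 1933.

76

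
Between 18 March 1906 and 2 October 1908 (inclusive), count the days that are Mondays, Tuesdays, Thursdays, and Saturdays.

18 March 1906 is a Sunday.
That's 930 days from start to end, counting both.
930 = 7 × 132 + 6, so there are 132 full weeks plus 6 extra days.
Each full week contributes 4 days from the set (Mon, Tue, Thu, Sat): 132 × 4 = 528.
The 6 extra days are Sunday, Monday, Tuesday, Wednesday, Thursday, Friday — 3 of them qualify.
Total: 528 + 3 = 531.

531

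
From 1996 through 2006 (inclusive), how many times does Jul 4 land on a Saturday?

1

Day of week of July 4 in each year:
1996: Thu, 1997: Fri, 1998: Sat ✓, 1999: Sun, 2000: Tue, 2001: Wed, 2002: Thu, 2003: Fri, 2004: Sun, 2005: Mon, 2006: Tue
Saturdays: 1998.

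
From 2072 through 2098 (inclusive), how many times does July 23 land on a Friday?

Day of week of July 23 in each year:
2072: Sat, 2073: Sun, 2074: Mon, 2075: Tue, 2076: Thu, 2077: Fri ✓, 2078: Sat, 2079: Sun, 2080: Tue, 2081: Wed, 2082: Thu, 2083: Fri ✓, 2084: Sun, 2085: Mon, 2086: Tue, 2087: Wed, 2088: Fri ✓, 2089: Sat, 2090: Sun, 2091: Mon, 2092: Wed, 2093: Thu, 2094: Fri ✓, 2095: Sat, 2096: Mon, 2097: Tue, 2098: Wed
Fridays: 2077, 2083, 2088, 2094.

4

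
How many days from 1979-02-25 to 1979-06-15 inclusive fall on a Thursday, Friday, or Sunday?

1979-02-25 is a Sunday.
That's 111 days from start to end, counting both.
111 = 7 × 15 + 6, so there are 15 full weeks plus 6 extra days.
Each full week contributes 3 days from the set (Thu, Fri, Sun): 15 × 3 = 45.
The 6 extra days are Sun, Mon, Tue, Wed, Thu, Fri — 3 of them qualify.
Total: 45 + 3 = 48.

48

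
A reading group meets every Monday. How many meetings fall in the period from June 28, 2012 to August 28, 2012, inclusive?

June 28, 2012 is a Thursday.
From June 28, 2012 to August 28, 2012 is 62 days inclusive.
62 = 7 × 8 + 6, so there are 8 full weeks plus 6 extra days.
Each full week contributes one Monday: 8 so far.
The 6 extra days are Thu, Fri, Sat, Sun, Mon, Tue — 1 of them qualifies.
Total: 8 + 1 = 9.

9 Mondays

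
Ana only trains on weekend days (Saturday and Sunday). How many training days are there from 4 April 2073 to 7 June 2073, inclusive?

18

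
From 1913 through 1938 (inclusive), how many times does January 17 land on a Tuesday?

Day of week of January 17 in each year:
1913: Fri, 1914: Sat, 1915: Sun, 1916: Mon, 1917: Wed, 1918: Thu, 1919: Fri, 1920: Sat, 1921: Mon, 1922: Tue ✓, 1923: Wed, 1924: Thu, 1925: Sat, 1926: Sun, 1927: Mon, 1928: Tue ✓, 1929: Thu, 1930: Fri, 1931: Sat, 1932: Sun, 1933: Tue ✓, 1934: Wed, 1935: Thu, 1936: Fri, 1937: Sun, 1938: Mon
Tuesdays: 1922, 1928, 1933.

3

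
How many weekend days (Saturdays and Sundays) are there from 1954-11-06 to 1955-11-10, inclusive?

1954-11-06 is a Saturday.
From 1954-11-06 to 1955-11-10 is 370 days inclusive.
370 = 7 × 52 + 6, so there are 52 full weeks plus 6 extra days.
Each full week contributes 2 weekend days (Sat, Sun): 52 × 2 = 104.
The 6 extra days are Saturday, Sunday, Monday, Tuesday, Wednesday, Thursday — 2 of them qualify.
Total: 104 + 2 = 106.

106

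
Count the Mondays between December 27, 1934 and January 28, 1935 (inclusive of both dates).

5

December 27, 1934 is a Thursday.
The range spans 33 days (inclusive of both endpoints).
33 = 7 × 4 + 5, so there are 4 full weeks plus 5 extra days.
Each full week contributes one Monday: 4 so far.
The 5 extra days are Thursday, Friday, Saturday, Sunday, Monday — 1 of them qualifies.
Total: 4 + 1 = 5.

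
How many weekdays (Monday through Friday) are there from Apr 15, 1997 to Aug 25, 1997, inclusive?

95

Apr 15, 1997 is a Tuesday.
The range spans 133 days (inclusive of both endpoints).
133 = 7 × 19, so the span is exactly 19 full weeks.
Each full week contributes 5 weekdays (Mon–Fri): 19 × 5 = 95.
Total: 95.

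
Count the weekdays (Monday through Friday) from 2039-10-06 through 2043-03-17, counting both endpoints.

2039-10-06 is a Thursday.
From 2039-10-06 to 2043-03-17 is 1259 days inclusive.
1259 = 7 × 179 + 6, so there are 179 full weeks plus 6 extra days.
Each full week contributes 5 weekdays (Mon–Fri): 179 × 5 = 895.
The 6 extra days are Thu, Fri, Sat, Sun, Mon, Tue — 4 of them qualify.
Total: 895 + 4 = 899.

899 weekdays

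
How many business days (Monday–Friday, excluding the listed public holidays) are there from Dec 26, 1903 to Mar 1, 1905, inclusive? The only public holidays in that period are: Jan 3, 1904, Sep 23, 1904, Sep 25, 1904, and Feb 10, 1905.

306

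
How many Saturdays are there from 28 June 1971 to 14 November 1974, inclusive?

176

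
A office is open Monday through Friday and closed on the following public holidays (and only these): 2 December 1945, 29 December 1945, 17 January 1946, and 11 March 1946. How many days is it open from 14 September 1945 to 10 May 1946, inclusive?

169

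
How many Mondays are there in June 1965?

4

June 1, 1965 is a Tuesday.
From June 1, 1965 to June 30, 1965 is 30 days inclusive.
30 = 7 × 4 + 2, so there are 4 full weeks plus 2 extra days.
Each full week contributes one Monday: 4 so far.
The 2 extra days are Tue, Wed — none qualify.
Total: 4 + 0 = 4.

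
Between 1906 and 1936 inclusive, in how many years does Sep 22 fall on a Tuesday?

5

Day of week of September 22 in each year:
1906: Sat, 1907: Sun, 1908: Tue ✓, 1909: Wed, 1910: Thu, 1911: Fri, 1912: Sun, 1913: Mon, 1914: Tue ✓, 1915: Wed, 1916: Fri, 1917: Sat, 1918: Sun, 1919: Mon, 1920: Wed, 1921: Thu, 1922: Fri, 1923: Sat, 1924: Mon, 1925: Tue ✓, 1926: Wed, 1927: Thu, 1928: Sat, 1929: Sun, 1930: Mon, 1931: Tue ✓, 1932: Thu, 1933: Fri, 1934: Sat, 1935: Sun, 1936: Tue ✓
Tuesdays: 1908, 1914, 1925, 1931, 1936.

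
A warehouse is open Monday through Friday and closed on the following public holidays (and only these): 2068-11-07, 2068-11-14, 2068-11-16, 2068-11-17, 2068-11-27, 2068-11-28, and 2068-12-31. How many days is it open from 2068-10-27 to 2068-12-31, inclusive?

2068-10-27 is a Saturday.
That's 66 days from start to end, counting both.
66 = 7 × 9 + 3, so there are 9 full weeks plus 3 extra days.
Each full week contributes 5 weekdays (Mon–Fri): 9 × 5 = 45.
The 3 extra days are Saturday, Sunday, Monday — 1 of them qualifies.
Total: 45 + 1 = 46.
Holidays: 2068-11-07 (Wed); 2068-11-14 (Wed); 2068-11-16 (Fri); 2068-11-17 (Sat); 2068-11-27 (Tue); 2068-11-28 (Wed); 2068-12-31 (Mon).
6 of the 7 holidays fall on weekdays; the rest are weekends and were already excluded.
Business days: 46 − 6 = 40.

40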